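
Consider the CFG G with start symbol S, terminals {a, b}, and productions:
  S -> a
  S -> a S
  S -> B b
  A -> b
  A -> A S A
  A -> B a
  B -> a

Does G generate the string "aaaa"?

S ⇒ aS ⇒ aaS ⇒ aaaS ⇒ aaaa

yes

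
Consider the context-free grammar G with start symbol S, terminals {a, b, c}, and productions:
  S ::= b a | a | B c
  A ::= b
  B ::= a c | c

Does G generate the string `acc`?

S ⇒ Bc ⇒ acc

yes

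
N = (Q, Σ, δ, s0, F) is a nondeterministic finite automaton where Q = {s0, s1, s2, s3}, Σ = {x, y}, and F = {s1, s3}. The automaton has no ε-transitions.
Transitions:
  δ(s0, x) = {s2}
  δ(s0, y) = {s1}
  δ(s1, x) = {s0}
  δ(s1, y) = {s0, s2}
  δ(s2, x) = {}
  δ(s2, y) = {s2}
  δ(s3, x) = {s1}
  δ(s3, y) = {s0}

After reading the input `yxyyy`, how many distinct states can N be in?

Start: {s0}
read y: {s1}
read x: {s0}
read y: {s1}
read y: {s0, s2}
read y: {s1, s2}
Final reachable set {s1, s2} has 2 states.

2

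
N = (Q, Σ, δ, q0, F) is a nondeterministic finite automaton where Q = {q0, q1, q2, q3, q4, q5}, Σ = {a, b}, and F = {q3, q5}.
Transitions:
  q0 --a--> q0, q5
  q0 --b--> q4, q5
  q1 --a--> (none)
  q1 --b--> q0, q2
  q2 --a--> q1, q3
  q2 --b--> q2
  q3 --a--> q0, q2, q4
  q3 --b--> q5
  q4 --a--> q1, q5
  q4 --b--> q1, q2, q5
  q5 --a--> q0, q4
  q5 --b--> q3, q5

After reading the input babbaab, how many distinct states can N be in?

6

Start: {q0}
read b: {q4, q5}
read a: {q0, q1, q4, q5}
read b: {q0, q1, q2, q3, q4, q5}
read b: {q0, q1, q2, q3, q4, q5}
read a: {q0, q1, q2, q3, q4, q5}
read a: {q0, q1, q2, q3, q4, q5}
read b: {q0, q1, q2, q3, q4, q5}
Final reachable set {q0, q1, q2, q3, q4, q5} has 6 states.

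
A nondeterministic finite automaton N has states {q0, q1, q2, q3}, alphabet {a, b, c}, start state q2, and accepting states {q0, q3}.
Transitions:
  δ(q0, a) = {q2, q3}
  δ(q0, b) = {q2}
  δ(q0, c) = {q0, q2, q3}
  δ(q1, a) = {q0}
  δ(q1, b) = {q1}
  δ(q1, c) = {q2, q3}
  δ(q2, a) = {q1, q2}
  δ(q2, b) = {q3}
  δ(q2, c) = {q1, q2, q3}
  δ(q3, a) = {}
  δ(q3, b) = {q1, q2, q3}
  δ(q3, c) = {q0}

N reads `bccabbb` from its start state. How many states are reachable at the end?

Start: {q2}
read b: {q3}
read c: {q0}
read c: {q0, q2, q3}
read a: {q1, q2, q3}
read b: {q1, q2, q3}
read b: {q1, q2, q3}
read b: {q1, q2, q3}
Final reachable set {q1, q2, q3} has 3 states.

3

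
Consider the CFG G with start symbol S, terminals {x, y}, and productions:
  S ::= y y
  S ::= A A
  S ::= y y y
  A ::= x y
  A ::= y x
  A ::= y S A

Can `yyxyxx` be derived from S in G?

no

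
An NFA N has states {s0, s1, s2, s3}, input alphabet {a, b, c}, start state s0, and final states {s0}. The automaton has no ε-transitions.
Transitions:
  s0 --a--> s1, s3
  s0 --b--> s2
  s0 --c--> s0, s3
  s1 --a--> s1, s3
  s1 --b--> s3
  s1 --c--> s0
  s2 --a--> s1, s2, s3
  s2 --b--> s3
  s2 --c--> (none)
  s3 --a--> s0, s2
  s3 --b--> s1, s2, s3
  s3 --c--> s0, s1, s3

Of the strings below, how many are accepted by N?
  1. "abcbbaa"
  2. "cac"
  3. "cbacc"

"abcbbaa": accepted
"cac": accepted
"cbacc": accepted

3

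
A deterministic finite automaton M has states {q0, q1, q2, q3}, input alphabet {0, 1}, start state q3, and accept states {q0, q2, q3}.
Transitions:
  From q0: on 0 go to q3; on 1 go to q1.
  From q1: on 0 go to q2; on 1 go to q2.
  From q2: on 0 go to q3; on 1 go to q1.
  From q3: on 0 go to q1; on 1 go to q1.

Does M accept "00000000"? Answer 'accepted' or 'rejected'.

accepted

q3 --0--> q1
q1 --0--> q2
q2 --0--> q3
q3 --0--> q1
q1 --0--> q2
q2 --0--> q3
q3 --0--> q1
q1 --0--> q2
End in state q2, which is an accepting state.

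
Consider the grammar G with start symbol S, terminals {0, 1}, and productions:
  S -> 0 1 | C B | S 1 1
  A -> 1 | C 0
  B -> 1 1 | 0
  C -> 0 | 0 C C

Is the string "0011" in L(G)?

S ⇒ S11 ⇒ CB11 ⇒ 0B11 ⇒ 0011

yes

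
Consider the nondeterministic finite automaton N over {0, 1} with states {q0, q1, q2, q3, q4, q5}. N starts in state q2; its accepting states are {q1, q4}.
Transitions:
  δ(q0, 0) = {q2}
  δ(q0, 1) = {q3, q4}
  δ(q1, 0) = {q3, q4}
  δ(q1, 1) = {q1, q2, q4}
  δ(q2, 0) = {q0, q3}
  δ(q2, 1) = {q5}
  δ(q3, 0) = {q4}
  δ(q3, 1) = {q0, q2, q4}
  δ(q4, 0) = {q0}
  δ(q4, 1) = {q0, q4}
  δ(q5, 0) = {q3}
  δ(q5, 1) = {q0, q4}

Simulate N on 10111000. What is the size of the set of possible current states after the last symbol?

4

Start: {q2}
read 1: {q5}
read 0: {q3}
read 1: {q0, q2, q4}
read 1: {q0, q3, q4, q5}
read 1: {q0, q2, q3, q4}
read 0: {q0, q2, q3, q4}
read 0: {q0, q2, q3, q4}
read 0: {q0, q2, q3, q4}
Final reachable set {q0, q2, q3, q4} has 4 states.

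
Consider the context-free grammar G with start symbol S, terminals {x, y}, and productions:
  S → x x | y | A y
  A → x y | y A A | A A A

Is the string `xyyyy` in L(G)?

no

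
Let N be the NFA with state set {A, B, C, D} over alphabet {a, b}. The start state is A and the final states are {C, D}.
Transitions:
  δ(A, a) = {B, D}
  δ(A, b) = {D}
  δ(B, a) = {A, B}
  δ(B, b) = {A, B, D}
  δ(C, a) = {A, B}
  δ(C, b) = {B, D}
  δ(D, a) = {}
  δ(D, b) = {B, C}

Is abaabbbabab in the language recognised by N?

Start: {A}
read a: {B, D}
read b: {A, B, C, D}
read a: {A, B, D}
read a: {A, B, D}
read b: {A, B, C, D}
read b: {A, B, C, D}
read b: {A, B, C, D}
read a: {A, B, D}
read b: {A, B, C, D}
read a: {A, B, D}
read b: {A, B, C, D}
Reachable ∩ accepting = {C, D} — nonempty.

accepted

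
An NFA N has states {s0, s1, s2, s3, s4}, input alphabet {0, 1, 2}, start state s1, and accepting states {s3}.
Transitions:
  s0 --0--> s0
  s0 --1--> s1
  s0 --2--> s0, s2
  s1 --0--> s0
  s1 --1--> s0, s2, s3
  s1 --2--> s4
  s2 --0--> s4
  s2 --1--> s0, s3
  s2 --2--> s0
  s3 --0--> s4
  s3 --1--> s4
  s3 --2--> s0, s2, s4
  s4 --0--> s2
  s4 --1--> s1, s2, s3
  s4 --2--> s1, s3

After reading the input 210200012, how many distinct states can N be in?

Start: {s1}
read 2: {s4}
read 1: {s1, s2, s3}
read 0: {s0, s4}
read 2: {s0, s1, s2, s3}
read 0: {s0, s4}
read 0: {s0, s2}
read 0: {s0, s4}
read 1: {s1, s2, s3}
read 2: {s0, s2, s4}
Final reachable set {s0, s2, s4} has 3 states.

3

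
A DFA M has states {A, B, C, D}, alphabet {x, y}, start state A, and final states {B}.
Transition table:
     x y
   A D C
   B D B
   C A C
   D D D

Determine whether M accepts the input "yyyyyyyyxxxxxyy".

rejected

A --y--> C
C --y--> C
C --y--> C
C --y--> C
C --y--> C
C --y--> C
C --y--> C
C --y--> C
C --x--> A
A --x--> D
D --x--> D
D --x--> D
D --x--> D
D --y--> D
D --y--> D
End in state D, which is not an accepting state.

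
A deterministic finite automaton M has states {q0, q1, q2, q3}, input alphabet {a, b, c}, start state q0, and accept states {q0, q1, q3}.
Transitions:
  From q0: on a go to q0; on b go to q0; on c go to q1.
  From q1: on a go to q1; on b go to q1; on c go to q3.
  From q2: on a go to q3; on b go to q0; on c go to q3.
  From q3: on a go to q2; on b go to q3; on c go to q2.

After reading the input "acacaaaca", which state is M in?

q0 --a--> q0
q0 --c--> q1
q1 --a--> q1
q1 --c--> q3
q3 --a--> q2
q2 --a--> q3
q3 --a--> q2
q2 --c--> q3
q3 --a--> q2

q2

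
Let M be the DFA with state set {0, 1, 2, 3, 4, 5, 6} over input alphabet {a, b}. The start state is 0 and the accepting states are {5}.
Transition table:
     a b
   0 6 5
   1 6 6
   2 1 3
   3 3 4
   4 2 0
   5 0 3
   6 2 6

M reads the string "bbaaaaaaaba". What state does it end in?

0 --b--> 5
5 --b--> 3
3 --a--> 3
3 --a--> 3
3 --a--> 3
3 --a--> 3
3 --a--> 3
3 --a--> 3
3 --a--> 3
3 --b--> 4
4 --a--> 2

2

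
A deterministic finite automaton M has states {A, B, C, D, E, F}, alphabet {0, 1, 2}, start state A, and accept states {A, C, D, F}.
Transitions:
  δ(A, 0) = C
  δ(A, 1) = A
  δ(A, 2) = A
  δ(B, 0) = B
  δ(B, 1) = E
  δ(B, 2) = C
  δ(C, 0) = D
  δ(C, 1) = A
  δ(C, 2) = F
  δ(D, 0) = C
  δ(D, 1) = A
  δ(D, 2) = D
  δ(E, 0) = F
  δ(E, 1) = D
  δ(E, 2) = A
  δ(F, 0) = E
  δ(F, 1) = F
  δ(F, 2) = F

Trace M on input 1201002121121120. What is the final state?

C

A --1--> A
A --2--> A
A --0--> C
C --1--> A
A --0--> C
C --0--> D
D --2--> D
D --1--> A
A --2--> A
A --1--> A
A --1--> A
A --2--> A
A --1--> A
A --1--> A
A --2--> A
A --0--> C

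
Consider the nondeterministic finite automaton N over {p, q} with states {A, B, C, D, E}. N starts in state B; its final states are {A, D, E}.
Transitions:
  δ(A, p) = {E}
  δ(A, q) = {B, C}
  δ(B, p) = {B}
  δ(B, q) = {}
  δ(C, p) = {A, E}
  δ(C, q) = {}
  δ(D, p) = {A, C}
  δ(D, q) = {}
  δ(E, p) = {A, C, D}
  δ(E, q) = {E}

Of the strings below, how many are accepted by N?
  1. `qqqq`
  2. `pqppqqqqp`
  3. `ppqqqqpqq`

0

`qqqq`: rejected
`pqppqqqqp`: rejected
`ppqqqqpqq`: rejected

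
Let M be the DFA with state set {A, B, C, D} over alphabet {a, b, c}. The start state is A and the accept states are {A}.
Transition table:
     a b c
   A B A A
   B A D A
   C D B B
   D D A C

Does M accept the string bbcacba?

A --b--> A
A --b--> A
A --c--> A
A --a--> B
B --c--> A
A --b--> A
A --a--> B
End in state B, which is not an accepting state.

rejected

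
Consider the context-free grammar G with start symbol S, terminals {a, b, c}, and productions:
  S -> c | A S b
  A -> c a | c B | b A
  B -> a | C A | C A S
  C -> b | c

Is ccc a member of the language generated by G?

no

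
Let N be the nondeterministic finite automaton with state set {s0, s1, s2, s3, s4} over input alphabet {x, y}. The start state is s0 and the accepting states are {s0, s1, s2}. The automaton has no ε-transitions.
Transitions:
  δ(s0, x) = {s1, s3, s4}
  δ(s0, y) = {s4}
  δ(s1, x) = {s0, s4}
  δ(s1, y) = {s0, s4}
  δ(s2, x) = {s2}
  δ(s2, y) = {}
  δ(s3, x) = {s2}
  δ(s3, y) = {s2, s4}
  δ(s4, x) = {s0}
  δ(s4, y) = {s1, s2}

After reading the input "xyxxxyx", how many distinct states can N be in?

5

Start: {s0}
read x: {s1, s3, s4}
read y: {s0, s1, s2, s4}
read x: {s0, s1, s2, s3, s4}
read x: {s0, s1, s2, s3, s4}
read x: {s0, s1, s2, s3, s4}
read y: {s0, s1, s2, s4}
read x: {s0, s1, s2, s3, s4}
Final reachable set {s0, s1, s2, s3, s4} has 5 states.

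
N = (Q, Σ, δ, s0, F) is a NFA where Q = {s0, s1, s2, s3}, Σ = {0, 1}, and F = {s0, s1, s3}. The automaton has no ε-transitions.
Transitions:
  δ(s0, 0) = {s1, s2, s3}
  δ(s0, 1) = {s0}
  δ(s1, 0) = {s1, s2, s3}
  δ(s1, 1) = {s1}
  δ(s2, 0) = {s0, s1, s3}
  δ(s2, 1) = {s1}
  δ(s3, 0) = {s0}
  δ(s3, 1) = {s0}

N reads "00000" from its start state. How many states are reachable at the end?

4

Start: {s0}
read 0: {s1, s2, s3}
read 0: {s0, s1, s2, s3}
read 0: {s0, s1, s2, s3}
read 0: {s0, s1, s2, s3}
read 0: {s0, s1, s2, s3}
Final reachable set {s0, s1, s2, s3} has 4 states.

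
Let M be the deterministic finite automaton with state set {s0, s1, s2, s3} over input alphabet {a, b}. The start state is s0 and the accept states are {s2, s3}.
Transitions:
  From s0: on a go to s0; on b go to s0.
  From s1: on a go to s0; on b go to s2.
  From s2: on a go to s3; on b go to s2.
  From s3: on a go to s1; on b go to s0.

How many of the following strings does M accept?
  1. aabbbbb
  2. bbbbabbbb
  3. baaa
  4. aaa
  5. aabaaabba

0

aabbbbb: rejected
bbbbabbbb: rejected
baaa: rejected
aaa: rejected
aabaaabba: rejected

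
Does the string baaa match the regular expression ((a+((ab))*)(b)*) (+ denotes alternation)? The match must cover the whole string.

no

No split of baaa into u·v has (a+((ab))*) matching u and (b)* matching v.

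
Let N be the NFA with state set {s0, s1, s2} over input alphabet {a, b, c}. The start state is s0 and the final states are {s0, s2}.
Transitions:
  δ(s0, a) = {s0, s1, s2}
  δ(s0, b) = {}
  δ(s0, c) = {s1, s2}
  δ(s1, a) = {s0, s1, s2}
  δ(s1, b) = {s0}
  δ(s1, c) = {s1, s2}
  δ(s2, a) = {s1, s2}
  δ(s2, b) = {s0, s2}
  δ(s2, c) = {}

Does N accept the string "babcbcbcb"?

Start: {s0}
read b: {}
The reachable set is empty and stays empty for the remaining 8 symbols.
Reachable ∩ accepting = {} — empty.

rejected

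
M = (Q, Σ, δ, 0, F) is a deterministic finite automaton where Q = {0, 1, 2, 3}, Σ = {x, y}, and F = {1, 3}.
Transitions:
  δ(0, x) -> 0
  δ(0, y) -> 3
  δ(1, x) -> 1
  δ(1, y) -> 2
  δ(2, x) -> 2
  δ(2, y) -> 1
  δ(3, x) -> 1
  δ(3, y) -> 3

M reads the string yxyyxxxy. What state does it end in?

0 --y--> 3
3 --x--> 1
1 --y--> 2
2 --y--> 1
1 --x--> 1
1 --x--> 1
1 --x--> 1
1 --y--> 2

2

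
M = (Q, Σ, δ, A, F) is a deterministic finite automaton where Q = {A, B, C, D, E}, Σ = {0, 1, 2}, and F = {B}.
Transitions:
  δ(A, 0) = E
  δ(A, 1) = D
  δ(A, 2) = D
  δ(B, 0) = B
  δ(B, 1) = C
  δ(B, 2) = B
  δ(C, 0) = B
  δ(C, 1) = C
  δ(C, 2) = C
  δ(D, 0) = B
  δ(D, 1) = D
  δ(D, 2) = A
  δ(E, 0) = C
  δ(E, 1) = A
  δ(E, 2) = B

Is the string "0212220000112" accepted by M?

A --0--> E
E --2--> B
B --1--> C
C --2--> C
C --2--> C
C --2--> C
C --0--> B
B --0--> B
B --0--> B
B --0--> B
B --1--> C
C --1--> C
C --2--> C
End in state C, which is not an accepting state.

rejected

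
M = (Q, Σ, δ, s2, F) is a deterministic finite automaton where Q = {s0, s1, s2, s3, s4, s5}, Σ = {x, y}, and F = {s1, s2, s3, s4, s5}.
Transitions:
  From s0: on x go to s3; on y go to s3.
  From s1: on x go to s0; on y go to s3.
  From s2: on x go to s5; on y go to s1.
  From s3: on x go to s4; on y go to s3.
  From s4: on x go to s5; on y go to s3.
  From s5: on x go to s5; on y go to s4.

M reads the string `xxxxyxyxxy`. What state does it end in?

s4

s2 --x--> s5
s5 --x--> s5
s5 --x--> s5
s5 --x--> s5
s5 --y--> s4
s4 --x--> s5
s5 --y--> s4
s4 --x--> s5
s5 --x--> s5
s5 --y--> s4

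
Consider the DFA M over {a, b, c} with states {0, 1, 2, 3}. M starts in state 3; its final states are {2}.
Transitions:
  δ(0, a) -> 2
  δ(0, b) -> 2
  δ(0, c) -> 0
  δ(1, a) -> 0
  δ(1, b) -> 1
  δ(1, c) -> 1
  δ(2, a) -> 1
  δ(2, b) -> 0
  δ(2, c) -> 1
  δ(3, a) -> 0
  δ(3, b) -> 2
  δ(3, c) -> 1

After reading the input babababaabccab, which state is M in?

0

3 --b--> 2
2 --a--> 1
1 --b--> 1
1 --a--> 0
0 --b--> 2
2 --a--> 1
1 --b--> 1
1 --a--> 0
0 --a--> 2
2 --b--> 0
0 --c--> 0
0 --c--> 0
0 --a--> 2
2 --b--> 0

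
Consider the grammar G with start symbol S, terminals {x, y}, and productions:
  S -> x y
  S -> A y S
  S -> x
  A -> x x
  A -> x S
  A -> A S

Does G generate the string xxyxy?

yes

S ⇒ AyS ⇒ xxyS ⇒ xxyxy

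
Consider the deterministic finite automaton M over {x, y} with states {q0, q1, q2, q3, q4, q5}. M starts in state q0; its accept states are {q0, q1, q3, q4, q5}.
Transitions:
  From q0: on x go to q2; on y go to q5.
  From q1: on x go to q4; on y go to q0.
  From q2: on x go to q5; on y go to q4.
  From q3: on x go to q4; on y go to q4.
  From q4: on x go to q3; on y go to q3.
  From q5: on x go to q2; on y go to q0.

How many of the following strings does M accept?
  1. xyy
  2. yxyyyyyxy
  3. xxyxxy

3

xyy: accepted
yxyyyyyxy: accepted
xxyxxy: accepted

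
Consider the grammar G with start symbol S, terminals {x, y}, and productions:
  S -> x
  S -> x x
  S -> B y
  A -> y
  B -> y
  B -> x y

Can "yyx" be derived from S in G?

no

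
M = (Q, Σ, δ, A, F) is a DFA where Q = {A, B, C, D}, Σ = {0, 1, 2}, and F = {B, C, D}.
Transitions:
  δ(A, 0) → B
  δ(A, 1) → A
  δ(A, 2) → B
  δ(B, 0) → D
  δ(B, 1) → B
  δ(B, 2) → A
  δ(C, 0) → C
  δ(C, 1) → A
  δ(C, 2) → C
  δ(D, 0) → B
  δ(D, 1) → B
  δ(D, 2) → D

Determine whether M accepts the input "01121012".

rejected

A --0--> B
B --1--> B
B --1--> B
B --2--> A
A --1--> A
A --0--> B
B --1--> B
B --2--> A
End in state A, which is not an accepting state.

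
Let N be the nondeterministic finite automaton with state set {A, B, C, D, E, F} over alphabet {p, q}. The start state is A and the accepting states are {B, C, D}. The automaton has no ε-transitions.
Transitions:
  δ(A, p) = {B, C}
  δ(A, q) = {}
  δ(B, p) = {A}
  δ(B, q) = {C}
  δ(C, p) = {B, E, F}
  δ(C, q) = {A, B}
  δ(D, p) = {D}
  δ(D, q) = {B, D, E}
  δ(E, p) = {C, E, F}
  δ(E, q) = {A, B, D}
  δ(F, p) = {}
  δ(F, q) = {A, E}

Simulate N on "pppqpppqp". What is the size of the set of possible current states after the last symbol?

6

Start: {A}
read p: {B, C}
read p: {A, B, E, F}
read p: {A, B, C, E, F}
read q: {A, B, C, D, E}
read p: {A, B, C, D, E, F}
read p: {A, B, C, D, E, F}
read p: {A, B, C, D, E, F}
read q: {A, B, C, D, E}
read p: {A, B, C, D, E, F}
Final reachable set {A, B, C, D, E, F} has 6 states.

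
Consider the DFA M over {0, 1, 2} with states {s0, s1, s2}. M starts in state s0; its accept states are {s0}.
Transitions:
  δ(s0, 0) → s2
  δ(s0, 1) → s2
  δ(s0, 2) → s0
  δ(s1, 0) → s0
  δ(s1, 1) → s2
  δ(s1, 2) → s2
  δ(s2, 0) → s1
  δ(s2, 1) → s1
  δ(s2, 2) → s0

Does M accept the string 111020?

rejected

s0 --1--> s2
s2 --1--> s1
s1 --1--> s2
s2 --0--> s1
s1 --2--> s2
s2 --0--> s1
End in state s1, which is not an accepting state.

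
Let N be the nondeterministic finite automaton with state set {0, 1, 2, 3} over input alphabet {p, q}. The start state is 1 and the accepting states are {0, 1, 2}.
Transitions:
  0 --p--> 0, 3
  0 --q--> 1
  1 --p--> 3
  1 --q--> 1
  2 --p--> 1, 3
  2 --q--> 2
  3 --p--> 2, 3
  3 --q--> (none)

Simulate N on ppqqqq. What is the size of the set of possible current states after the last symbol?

Start: {1}
read p: {3}
read p: {2, 3}
read q: {2}
read q: {2}
read q: {2}
read q: {2}
Final reachable set {2} has 1 state.

1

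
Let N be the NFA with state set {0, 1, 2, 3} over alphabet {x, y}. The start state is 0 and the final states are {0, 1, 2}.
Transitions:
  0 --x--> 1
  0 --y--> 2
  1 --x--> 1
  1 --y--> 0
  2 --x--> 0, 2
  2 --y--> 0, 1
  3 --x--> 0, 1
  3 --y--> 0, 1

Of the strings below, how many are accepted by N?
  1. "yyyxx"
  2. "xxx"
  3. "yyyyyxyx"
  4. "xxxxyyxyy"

"yyyxx": accepted
"xxx": accepted
"yyyyyxyx": accepted
"xxxxyyxyy": accepted

4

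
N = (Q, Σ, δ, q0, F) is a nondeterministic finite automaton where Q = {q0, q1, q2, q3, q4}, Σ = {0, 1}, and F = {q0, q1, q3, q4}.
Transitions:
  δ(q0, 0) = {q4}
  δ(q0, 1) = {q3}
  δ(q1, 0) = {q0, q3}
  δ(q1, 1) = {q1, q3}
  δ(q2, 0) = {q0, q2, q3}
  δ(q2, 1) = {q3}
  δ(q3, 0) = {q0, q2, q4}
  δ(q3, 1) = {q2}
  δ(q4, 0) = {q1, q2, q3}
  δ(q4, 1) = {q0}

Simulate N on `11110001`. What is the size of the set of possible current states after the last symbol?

4

Start: {q0}
read 1: {q3}
read 1: {q2}
read 1: {q3}
read 1: {q2}
read 0: {q0, q2, q3}
read 0: {q0, q2, q3, q4}
read 0: {q0, q1, q2, q3, q4}
read 1: {q0, q1, q2, q3}
Final reachable set {q0, q1, q2, q3} has 4 states.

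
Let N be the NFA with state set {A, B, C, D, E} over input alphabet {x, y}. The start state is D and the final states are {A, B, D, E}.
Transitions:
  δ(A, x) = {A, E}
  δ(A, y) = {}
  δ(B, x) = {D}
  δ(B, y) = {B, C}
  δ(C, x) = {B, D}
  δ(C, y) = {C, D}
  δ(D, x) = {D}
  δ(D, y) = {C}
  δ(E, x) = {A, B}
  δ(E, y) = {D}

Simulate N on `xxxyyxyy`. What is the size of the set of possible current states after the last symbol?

Start: {D}
read x: {D}
read x: {D}
read x: {D}
read y: {C}
read y: {C, D}
read x: {B, D}
read y: {B, C}
read y: {B, C, D}
Final reachable set {B, C, D} has 3 states.

3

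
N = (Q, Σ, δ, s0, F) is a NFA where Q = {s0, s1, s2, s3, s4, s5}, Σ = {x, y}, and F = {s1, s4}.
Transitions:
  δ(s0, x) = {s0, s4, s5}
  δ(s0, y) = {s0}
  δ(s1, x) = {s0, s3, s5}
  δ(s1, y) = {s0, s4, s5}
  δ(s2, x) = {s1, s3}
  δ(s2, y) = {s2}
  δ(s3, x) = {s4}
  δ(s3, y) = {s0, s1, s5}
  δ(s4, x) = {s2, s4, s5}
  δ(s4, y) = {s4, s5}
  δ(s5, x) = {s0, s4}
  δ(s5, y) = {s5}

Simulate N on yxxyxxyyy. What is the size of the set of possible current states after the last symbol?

Start: {s0}
read y: {s0}
read x: {s0, s4, s5}
read x: {s0, s2, s4, s5}
read y: {s0, s2, s4, s5}
read x: {s0, s1, s2, s3, s4, s5}
read x: {s0, s1, s2, s3, s4, s5}
read y: {s0, s1, s2, s4, s5}
read y: {s0, s2, s4, s5}
read y: {s0, s2, s4, s5}
Final reachable set {s0, s2, s4, s5} has 4 states.

4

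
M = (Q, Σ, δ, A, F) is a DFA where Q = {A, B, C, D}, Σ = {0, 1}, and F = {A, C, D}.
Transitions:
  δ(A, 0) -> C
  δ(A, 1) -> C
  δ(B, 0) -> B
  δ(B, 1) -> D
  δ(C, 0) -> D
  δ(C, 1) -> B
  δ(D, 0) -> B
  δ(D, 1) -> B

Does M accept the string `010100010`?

A --0--> C
C --1--> B
B --0--> B
B --1--> D
D --0--> B
B --0--> B
B --0--> B
B --1--> D
D --0--> B
End in state B, which is not an accepting state.

rejected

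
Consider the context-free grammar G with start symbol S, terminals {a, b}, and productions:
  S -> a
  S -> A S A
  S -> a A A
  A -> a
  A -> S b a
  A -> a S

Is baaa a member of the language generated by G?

no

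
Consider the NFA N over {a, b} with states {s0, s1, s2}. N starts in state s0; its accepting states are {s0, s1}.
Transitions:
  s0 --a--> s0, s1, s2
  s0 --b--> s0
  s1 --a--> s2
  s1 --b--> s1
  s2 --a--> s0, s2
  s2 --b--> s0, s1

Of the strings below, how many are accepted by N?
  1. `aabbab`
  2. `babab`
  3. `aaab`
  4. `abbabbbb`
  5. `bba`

`aabbab`: accepted
`babab`: accepted
`aaab`: accepted
`abbabbbb`: accepted
`bba`: accepted

5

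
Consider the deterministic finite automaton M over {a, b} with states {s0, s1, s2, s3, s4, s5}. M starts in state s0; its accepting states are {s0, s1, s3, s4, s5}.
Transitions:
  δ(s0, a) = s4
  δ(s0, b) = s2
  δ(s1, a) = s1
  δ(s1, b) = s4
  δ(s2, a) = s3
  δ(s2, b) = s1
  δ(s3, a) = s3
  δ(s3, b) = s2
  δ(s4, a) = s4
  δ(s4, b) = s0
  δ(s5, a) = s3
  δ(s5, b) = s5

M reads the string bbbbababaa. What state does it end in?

s0 --b--> s2
s2 --b--> s1
s1 --b--> s4
s4 --b--> s0
s0 --a--> s4
s4 --b--> s0
s0 --a--> s4
s4 --b--> s0
s0 --a--> s4
s4 --a--> s4

s4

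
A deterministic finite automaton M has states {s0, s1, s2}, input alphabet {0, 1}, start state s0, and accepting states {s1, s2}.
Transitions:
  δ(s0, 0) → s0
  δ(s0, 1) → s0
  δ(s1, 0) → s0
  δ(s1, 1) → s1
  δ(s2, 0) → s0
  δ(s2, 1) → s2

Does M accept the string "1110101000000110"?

rejected

s0 --1--> s0
s0 --1--> s0
s0 --1--> s0
s0 --0--> s0
s0 --1--> s0
s0 --0--> s0
s0 --1--> s0
s0 --0--> s0
s0 --0--> s0
s0 --0--> s0
s0 --0--> s0
s0 --0--> s0
s0 --0--> s0
s0 --1--> s0
s0 --1--> s0
s0 --0--> s0
End in state s0, which is not an accepting state.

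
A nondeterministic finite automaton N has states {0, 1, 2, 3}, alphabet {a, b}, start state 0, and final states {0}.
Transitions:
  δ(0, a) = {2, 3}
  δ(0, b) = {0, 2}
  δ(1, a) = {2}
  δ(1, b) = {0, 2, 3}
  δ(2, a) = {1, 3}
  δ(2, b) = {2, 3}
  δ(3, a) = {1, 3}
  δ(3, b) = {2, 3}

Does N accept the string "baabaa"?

Start: {0}
read b: {0, 2}
read a: {1, 2, 3}
read a: {1, 2, 3}
read b: {0, 2, 3}
read a: {1, 2, 3}
read a: {1, 2, 3}
Reachable ∩ accepting = {} — empty.

rejected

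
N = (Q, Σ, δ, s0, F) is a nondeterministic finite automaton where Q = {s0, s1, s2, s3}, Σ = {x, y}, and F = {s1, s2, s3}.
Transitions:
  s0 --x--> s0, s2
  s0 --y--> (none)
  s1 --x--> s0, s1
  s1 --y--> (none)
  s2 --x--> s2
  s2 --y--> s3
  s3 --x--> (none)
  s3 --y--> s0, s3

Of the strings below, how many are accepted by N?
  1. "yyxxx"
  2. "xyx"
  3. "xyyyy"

1

"yyxxx": rejected
"xyx": rejected
"xyyyy": accepted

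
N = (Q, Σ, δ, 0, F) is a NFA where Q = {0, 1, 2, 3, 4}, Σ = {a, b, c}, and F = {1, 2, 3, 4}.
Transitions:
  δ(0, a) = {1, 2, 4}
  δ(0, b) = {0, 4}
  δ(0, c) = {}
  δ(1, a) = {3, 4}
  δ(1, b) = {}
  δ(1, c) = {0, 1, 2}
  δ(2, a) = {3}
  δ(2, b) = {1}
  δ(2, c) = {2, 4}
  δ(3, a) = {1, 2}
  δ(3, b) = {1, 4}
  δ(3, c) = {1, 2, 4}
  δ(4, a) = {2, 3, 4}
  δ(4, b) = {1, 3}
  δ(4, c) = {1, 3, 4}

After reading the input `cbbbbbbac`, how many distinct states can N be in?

0

Start: {0}
read c: {}
The reachable set is empty and stays empty for the remaining 8 symbols.
Final reachable set {} has 0 states.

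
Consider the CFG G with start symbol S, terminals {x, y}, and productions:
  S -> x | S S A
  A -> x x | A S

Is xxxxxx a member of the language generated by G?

yes

S ⇒ SSA ⇒ xSA ⇒ xxA ⇒ xxAS ⇒ xxASS ⇒ xxxxSS ⇒ xxxxxS ⇒ xxxxxx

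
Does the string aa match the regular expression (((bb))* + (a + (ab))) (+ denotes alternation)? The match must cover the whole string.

Neither ((bb))* nor (a+(ab)) matches aa.

no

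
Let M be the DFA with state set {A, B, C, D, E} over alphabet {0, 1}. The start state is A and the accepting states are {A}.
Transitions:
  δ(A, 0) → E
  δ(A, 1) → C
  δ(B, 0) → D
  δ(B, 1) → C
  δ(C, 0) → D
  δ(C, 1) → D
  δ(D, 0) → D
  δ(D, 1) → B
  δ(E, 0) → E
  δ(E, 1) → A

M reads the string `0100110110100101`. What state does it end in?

B

A --0--> E
E --1--> A
A --0--> E
E --0--> E
E --1--> A
A --1--> C
C --0--> D
D --1--> B
B --1--> C
C --0--> D
D --1--> B
B --0--> D
D --0--> D
D --1--> B
B --0--> D
D --1--> B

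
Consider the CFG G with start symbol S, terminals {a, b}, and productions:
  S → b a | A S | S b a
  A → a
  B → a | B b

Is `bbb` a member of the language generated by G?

no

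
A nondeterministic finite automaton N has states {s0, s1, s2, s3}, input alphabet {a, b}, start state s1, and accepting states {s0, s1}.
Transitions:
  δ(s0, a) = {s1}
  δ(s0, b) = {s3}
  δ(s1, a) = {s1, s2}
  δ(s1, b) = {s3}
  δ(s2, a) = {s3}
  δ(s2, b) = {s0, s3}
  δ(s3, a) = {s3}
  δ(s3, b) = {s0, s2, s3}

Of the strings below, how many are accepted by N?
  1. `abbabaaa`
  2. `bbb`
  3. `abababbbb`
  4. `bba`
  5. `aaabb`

`abbabaaa`: accepted
`bbb`: accepted
`abababbbb`: accepted
`bba`: accepted
`aaabb`: accepted

5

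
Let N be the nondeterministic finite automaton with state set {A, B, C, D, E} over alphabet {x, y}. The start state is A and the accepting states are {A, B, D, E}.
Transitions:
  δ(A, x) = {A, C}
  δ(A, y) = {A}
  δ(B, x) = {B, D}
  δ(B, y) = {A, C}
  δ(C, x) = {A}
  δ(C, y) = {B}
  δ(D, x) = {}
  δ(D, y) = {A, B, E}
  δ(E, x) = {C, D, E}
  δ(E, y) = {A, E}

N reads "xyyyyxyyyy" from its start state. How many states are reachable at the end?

2

Start: {A}
read x: {A, C}
read y: {A, B}
read y: {A, C}
read y: {A, B}
read y: {A, C}
read x: {A, C}
read y: {A, B}
read y: {A, C}
read y: {A, B}
read y: {A, C}
Final reachable set {A, C} has 2 states.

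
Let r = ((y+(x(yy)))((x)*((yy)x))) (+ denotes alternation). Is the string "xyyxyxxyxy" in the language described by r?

No split of xyyxyxxyxy into u·v has (y+(x(yy))) matching u and ((x)*((yy)x)) matching v.

no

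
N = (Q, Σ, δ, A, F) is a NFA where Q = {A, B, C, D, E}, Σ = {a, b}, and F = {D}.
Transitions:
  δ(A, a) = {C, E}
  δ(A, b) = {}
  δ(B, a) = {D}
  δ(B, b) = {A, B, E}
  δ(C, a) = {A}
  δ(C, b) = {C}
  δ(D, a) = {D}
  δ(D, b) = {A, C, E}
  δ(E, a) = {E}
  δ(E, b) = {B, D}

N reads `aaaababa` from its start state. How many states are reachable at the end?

Start: {A}
read a: {C, E}
read a: {A, E}
read a: {C, E}
read a: {A, E}
read b: {B, D}
read a: {D}
read b: {A, C, E}
read a: {A, C, E}
Final reachable set {A, C, E} has 3 states.

3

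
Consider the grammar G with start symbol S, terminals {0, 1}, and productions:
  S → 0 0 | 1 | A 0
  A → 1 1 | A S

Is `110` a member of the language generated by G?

S ⇒ A0 ⇒ 110

yes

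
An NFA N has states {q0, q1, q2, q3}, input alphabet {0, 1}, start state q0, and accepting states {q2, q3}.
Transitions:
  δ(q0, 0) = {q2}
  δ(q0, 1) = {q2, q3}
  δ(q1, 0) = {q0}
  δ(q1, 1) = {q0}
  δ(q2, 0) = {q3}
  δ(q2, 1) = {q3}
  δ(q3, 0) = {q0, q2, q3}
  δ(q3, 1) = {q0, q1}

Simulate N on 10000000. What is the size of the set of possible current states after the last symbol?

3

Start: {q0}
read 1: {q2, q3}
read 0: {q0, q2, q3}
read 0: {q0, q2, q3}
read 0: {q0, q2, q3}
read 0: {q0, q2, q3}
read 0: {q0, q2, q3}
read 0: {q0, q2, q3}
read 0: {q0, q2, q3}
Final reachable set {q0, q2, q3} has 3 states.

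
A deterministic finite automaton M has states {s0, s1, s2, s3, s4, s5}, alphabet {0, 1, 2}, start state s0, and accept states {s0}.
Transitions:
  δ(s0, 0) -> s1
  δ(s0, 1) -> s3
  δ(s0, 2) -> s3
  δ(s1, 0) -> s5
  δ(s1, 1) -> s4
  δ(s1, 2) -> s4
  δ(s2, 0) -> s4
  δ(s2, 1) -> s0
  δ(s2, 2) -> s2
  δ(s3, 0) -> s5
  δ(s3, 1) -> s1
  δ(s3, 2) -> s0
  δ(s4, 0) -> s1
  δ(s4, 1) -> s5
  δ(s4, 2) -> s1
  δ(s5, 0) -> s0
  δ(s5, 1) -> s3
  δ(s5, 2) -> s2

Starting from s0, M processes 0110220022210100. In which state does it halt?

s5

s0 --0--> s1
s1 --1--> s4
s4 --1--> s5
s5 --0--> s0
s0 --2--> s3
s3 --2--> s0
s0 --0--> s1
s1 --0--> s5
s5 --2--> s2
s2 --2--> s2
s2 --2--> s2
s2 --1--> s0
s0 --0--> s1
s1 --1--> s4
s4 --0--> s1
s1 --0--> s5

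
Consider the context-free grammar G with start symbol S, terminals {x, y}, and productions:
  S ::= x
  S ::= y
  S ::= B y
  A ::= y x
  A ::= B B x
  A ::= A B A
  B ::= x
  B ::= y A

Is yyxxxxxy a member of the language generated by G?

yes

S ⇒ By ⇒ yAy ⇒ yBBxy ⇒ yyABxy ⇒ yyBBxBxy ⇒ yyxBxBxy ⇒ yyxxxBxy ⇒ yyxxxxxy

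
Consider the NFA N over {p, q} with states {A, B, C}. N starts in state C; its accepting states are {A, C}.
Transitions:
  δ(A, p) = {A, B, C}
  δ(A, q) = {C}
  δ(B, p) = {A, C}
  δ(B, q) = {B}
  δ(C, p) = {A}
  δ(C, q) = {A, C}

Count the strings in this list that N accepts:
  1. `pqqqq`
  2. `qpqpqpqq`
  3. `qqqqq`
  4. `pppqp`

4

`pqqqq`: accepted
`qpqpqpqq`: accepted
`qqqqq`: accepted
`pppqp`: accepted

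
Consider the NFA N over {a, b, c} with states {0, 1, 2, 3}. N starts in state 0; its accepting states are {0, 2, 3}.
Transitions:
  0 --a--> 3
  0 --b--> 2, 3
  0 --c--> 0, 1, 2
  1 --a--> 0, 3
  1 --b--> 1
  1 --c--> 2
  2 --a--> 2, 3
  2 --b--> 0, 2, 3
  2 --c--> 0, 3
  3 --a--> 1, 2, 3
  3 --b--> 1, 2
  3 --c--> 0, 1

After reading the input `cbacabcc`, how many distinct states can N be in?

Start: {0}
read c: {0, 1, 2}
read b: {0, 1, 2, 3}
read a: {0, 1, 2, 3}
read c: {0, 1, 2, 3}
read a: {0, 1, 2, 3}
read b: {0, 1, 2, 3}
read c: {0, 1, 2, 3}
read c: {0, 1, 2, 3}
Final reachable set {0, 1, 2, 3} has 4 states.

4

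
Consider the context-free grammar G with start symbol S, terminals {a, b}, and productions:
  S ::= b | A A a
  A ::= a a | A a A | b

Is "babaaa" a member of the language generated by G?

S ⇒ AAa ⇒ AaAAa ⇒ baAAa ⇒ babAa ⇒ babaaa

yes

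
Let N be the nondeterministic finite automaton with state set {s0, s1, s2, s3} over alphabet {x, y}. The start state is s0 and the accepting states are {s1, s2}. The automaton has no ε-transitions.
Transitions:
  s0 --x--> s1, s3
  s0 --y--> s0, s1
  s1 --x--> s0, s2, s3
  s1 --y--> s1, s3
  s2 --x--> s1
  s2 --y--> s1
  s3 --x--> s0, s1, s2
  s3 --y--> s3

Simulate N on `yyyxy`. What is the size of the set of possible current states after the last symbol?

Start: {s0}
read y: {s0, s1}
read y: {s0, s1, s3}
read y: {s0, s1, s3}
read x: {s0, s1, s2, s3}
read y: {s0, s1, s3}
Final reachable set {s0, s1, s3} has 3 states.

3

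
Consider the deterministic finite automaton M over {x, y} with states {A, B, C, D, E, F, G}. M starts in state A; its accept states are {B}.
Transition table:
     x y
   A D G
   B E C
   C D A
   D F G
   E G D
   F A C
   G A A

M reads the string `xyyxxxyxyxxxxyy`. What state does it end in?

A

A --x--> D
D --y--> G
G --y--> A
A --x--> D
D --x--> F
F --x--> A
A --y--> G
G --x--> A
A --y--> G
G --x--> A
A --x--> D
D --x--> F
F --x--> A
A --y--> G
G --y--> A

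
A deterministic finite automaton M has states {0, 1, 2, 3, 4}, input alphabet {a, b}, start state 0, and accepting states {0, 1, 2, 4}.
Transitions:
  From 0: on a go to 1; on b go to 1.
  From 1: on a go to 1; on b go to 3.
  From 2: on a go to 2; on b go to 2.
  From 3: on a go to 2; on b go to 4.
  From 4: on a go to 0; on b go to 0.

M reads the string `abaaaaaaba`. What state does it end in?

0 --a--> 1
1 --b--> 3
3 --a--> 2
2 --a--> 2
2 --a--> 2
2 --a--> 2
2 --a--> 2
2 --a--> 2
2 --b--> 2
2 --a--> 2

2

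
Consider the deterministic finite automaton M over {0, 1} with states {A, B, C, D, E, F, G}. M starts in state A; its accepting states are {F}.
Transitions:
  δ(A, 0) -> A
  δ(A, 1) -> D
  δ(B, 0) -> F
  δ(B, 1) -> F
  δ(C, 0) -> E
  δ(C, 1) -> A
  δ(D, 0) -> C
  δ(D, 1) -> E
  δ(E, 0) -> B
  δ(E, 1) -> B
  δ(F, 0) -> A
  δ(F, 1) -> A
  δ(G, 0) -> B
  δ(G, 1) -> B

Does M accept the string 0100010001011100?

accepted

A --0--> A
A --1--> D
D --0--> C
C --0--> E
E --0--> B
B --1--> F
F --0--> A
A --0--> A
A --0--> A
A --1--> D
D --0--> C
C --1--> A
A --1--> D
D --1--> E
E --0--> B
B --0--> F
End in state F, which is an accepting state.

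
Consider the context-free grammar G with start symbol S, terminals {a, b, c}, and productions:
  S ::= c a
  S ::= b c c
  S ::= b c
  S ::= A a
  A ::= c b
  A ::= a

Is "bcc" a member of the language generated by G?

yes

S ⇒ bcc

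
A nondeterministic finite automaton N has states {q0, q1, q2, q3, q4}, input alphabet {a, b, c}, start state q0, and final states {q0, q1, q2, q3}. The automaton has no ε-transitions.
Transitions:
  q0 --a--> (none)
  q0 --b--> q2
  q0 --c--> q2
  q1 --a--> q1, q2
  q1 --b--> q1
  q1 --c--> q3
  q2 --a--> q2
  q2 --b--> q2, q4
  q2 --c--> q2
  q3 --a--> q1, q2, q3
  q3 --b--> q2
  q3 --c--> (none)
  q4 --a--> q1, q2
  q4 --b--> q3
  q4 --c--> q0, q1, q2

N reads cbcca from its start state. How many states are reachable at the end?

3

Start: {q0}
read c: {q2}
read b: {q2, q4}
read c: {q0, q1, q2}
read c: {q2, q3}
read a: {q1, q2, q3}
Final reachable set {q1, q2, q3} has 3 states.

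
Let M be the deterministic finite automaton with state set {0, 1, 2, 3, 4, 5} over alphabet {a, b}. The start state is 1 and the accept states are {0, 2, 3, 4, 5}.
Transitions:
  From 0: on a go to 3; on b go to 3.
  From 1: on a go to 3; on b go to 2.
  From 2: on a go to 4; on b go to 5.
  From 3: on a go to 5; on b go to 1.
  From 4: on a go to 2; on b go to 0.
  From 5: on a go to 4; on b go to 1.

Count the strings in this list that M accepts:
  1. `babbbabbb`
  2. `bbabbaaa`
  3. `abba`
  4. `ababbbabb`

`babbbabbb`: accepted
`bbabbaaa`: accepted
`abba`: accepted
`ababbbabb`: accepted

4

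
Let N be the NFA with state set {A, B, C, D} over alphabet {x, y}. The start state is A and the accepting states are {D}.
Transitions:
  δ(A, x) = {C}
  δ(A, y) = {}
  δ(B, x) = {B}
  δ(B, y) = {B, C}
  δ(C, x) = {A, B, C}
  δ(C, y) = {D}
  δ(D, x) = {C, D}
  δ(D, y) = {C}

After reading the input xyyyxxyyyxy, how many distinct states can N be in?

Start: {A}
read x: {C}
read y: {D}
read y: {C}
read y: {D}
read x: {C, D}
read x: {A, B, C, D}
read y: {B, C, D}
read y: {B, C, D}
read y: {B, C, D}
read x: {A, B, C, D}
read y: {B, C, D}
Final reachable set {B, C, D} has 3 states.

3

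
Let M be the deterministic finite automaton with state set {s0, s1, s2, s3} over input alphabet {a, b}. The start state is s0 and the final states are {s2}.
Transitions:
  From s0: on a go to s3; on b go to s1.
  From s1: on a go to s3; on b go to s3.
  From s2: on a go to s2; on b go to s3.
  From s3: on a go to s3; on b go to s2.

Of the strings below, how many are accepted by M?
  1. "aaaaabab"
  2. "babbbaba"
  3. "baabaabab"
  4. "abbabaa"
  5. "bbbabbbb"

3

"aaaaabab": rejected
"babbbaba": rejected
"baabaabab": accepted
"abbabaa": accepted
"bbbabbbb": accepted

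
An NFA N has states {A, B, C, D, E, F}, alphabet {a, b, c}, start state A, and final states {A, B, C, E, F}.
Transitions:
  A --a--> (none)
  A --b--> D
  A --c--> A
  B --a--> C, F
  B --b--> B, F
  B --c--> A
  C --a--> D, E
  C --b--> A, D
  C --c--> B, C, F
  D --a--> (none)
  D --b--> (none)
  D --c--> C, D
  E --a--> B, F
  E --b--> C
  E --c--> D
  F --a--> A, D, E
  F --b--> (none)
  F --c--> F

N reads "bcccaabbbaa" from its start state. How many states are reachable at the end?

5

Start: {A}
read b: {D}
read c: {C, D}
read c: {B, C, D, F}
read c: {A, B, C, D, F}
read a: {A, C, D, E, F}
read a: {A, B, D, E, F}
read b: {B, C, D, F}
read b: {A, B, D, F}
read b: {B, D, F}
read a: {A, C, D, E, F}
read a: {A, B, D, E, F}
Final reachable set {A, B, D, E, F} has 5 states.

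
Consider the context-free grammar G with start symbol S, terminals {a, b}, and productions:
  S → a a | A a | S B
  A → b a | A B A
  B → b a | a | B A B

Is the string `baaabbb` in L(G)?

no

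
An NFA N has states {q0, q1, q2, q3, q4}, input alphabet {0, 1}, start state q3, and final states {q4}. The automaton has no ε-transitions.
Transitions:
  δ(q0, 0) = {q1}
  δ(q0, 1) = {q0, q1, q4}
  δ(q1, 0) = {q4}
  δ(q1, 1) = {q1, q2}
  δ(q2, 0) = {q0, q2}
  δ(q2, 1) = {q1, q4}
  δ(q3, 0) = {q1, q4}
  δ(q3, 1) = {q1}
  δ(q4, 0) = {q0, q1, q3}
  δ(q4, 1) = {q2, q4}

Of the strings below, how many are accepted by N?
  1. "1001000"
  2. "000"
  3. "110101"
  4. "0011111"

4

"1001000": accepted
"000": accepted
"110101": accepted
"0011111": accepted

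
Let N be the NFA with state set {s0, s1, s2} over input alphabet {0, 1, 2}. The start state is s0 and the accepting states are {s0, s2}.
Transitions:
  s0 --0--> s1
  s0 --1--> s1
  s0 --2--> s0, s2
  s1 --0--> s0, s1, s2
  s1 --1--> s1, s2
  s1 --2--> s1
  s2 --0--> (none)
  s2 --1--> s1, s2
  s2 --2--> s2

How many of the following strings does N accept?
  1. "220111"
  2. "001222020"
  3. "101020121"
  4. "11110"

"220111": accepted
"001222020": accepted
"101020121": accepted
"11110": accepted

4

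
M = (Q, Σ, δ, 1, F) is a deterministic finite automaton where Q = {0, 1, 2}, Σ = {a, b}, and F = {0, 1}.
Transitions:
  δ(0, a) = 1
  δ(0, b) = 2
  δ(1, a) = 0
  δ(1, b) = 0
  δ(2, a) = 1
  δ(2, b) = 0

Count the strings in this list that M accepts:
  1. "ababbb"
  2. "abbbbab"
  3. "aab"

"ababbb": accepted
"abbbbab": accepted
"aab": accepted

3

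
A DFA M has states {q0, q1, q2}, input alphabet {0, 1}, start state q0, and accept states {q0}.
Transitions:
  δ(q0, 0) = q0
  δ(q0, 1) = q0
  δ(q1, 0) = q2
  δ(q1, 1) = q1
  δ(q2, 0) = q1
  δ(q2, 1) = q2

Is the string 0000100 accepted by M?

accepted

q0 --0--> q0
q0 --0--> q0
q0 --0--> q0
q0 --0--> q0
q0 --1--> q0
q0 --0--> q0
q0 --0--> q0
End in state q0, which is an accepting state.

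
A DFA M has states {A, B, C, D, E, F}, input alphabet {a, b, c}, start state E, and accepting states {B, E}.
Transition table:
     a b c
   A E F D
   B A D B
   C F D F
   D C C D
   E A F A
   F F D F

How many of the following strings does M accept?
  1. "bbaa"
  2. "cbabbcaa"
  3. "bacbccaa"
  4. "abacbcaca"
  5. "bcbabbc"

0

"bbaa": rejected
"cbabbcaa": rejected
"bacbccaa": rejected
"abacbcaca": rejected
"bcbabbc": rejected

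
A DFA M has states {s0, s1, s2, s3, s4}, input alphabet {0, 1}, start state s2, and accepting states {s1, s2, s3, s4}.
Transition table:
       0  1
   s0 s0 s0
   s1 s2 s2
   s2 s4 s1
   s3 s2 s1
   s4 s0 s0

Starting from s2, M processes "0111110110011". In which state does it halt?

s2 --0--> s4
s4 --1--> s0
s0 --1--> s0
s0 --1--> s0
s0 --1--> s0
s0 --1--> s0
s0 --0--> s0
s0 --1--> s0
s0 --1--> s0
s0 --0--> s0
s0 --0--> s0
s0 --1--> s0
s0 --1--> s0

s0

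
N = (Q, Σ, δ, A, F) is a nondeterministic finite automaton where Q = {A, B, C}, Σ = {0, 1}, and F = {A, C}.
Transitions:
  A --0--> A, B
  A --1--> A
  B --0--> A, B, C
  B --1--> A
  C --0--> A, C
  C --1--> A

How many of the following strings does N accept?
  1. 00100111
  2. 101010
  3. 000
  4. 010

00100111: accepted
101010: accepted
000: accepted
010: accepted

4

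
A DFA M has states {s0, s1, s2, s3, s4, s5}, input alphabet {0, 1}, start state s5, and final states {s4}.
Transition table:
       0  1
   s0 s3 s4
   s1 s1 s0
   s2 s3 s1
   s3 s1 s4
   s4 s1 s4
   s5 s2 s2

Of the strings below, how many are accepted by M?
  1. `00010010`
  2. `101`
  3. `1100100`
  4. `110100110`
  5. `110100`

1

`00010010`: rejected
`101`: accepted
`1100100`: rejected
`110100110`: rejected
`110100`: rejected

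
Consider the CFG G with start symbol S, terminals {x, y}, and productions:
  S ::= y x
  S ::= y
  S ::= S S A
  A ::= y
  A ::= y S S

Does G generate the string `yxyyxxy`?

no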